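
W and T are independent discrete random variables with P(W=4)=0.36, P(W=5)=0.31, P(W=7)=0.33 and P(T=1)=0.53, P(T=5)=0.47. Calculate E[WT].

15.264

E[WT] = Σ_w Σ_t wt · P(W=w)P(T=t)
 = 4·0.1908 + 20·0.1692 + 5·0.1643 + 25·0.1457 + 7·0.1749 + 35·0.1551
 = 0.7632 + 3.384 + 0.8215 + 3.6425 + 1.2243 + 5.4285
 = 15.264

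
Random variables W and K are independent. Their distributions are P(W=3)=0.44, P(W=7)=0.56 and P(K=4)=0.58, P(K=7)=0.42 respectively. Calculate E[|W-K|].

E[|W-K|] = Σ_w Σ_k |w-k| · P(W=w)P(K=k)
 = 1·0.2552 + 4·0.1848 + 3·0.3248 + 0·0.2352
 = 0.2552 + 0.7392 + 0.9744 + 0
 = 1.9688

1.9688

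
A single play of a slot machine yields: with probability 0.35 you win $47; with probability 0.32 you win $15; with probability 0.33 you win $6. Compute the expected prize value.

E[payout] = 47·0.35 + 15·0.32 + 6·0.33
 = 16.45 + 4.8 + 1.98
 = 23.23

23.23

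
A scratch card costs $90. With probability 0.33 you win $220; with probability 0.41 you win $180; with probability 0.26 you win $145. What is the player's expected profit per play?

94.1

E[payout] = 220·0.33 + 180·0.41 + 145·0.26
 = 72.6 + 73.8 + 37.7
 = 184.1
Net = 184.1 - 90 = 94.1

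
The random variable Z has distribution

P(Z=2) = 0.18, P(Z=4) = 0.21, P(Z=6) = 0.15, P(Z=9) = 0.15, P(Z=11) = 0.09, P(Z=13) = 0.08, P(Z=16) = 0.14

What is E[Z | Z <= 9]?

P(Z <= 9) = 0.18 + 0.21 + 0.15 + 0.15 = 0.69.
E[Z | Z <= 9] = [2·0.18 + 4·0.21 + 6·0.15 + 9·0.15] / 0.69
 = 3.45 / 0.69
 = 5

5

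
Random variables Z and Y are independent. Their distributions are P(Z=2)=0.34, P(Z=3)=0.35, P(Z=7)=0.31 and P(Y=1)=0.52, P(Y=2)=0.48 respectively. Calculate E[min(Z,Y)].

E[min(Z,Y)] = Σ_z Σ_y min(z,y) · P(Z=z)P(Y=y)
 = 1·0.1768 + 2·0.1632 + 1·0.182 + 2·0.168 + 1·0.1612 + 2·0.1488
 = 0.1768 + 0.3264 + 0.182 + 0.336 + 0.1612 + 0.2976
 = 1.48

1.48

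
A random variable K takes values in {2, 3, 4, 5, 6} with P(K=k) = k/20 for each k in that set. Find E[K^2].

E[K^2] = Σ k^2·P(K=k)
 = 4·1/10 + 9·3/20 + 16·1/5 + 25·1/4 + 36·3/10
 = 2/5 + 27/20 + 16/5 + 25/4 + 54/5
 = 22

22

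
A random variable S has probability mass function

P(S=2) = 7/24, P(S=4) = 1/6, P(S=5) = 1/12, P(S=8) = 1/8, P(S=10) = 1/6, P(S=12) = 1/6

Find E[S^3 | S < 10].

131.125

P(S < 10) = 7/24 + 1/6 + 1/12 + 1/8 = 2/3.
E[S^3 | S < 10] = [8·7/24 + 64·1/6 + 125·1/12 + 512·1/8] / (2/3)
 = 1049/12 / (2/3)
 = 1049/8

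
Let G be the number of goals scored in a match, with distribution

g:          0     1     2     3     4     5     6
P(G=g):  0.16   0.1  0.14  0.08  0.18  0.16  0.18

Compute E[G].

E[G] = Σ g·P(G=g)
 = 0·0.16 + 1·0.1 + 2·0.14 + 3·0.08 + 4·0.18 + 5·0.16 + 6·0.18
 = 0 + 0.1 + 0.28 + 0.24 + 0.72 + 0.8 + 1.08
 = 3.22

3.22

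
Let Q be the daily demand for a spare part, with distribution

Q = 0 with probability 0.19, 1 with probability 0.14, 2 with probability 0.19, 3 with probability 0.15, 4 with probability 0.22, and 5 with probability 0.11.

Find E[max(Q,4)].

4.11

E[max(Q,4)] = Σ max(q,4)·P(Q=q)
 = 4·0.19 + 4·0.14 + 4·0.19 + 4·0.15 + 4·0.22 + 5·0.11
 = 0.76 + 0.56 + 0.76 + 0.6 + 0.88 + 0.55
 = 4.11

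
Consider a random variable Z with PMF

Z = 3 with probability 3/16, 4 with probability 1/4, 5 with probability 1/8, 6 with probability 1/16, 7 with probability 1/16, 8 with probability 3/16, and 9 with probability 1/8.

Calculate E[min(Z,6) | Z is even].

5

P(Z is even) = 1/4 + 1/16 + 3/16 = 1/2.
E[min(Z,6) | Z is even] = [4·1/4 + 6·1/16 + 6·3/16] / (1/2)
 = 5/2 / (1/2)
 = 5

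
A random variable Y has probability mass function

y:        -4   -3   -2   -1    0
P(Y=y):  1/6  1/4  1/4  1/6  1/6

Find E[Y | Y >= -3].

-1.7

P(Y >= -3) = 1/4 + 1/4 + 1/6 + 1/6 = 5/6.
E[Y | Y >= -3] = [(-3)·1/4 + (-2)·1/4 + (-1)·1/6 + 0·1/6] / (5/6)
 = -17/12 / (5/6)
 = -17/10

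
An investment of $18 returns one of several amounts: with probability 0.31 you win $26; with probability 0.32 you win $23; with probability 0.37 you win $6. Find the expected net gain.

E[payout] = 26·0.31 + 23·0.32 + 6·0.37
 = 8.06 + 7.36 + 2.22
 = 17.64
Net = 17.64 - 18 = -0.36

-0.36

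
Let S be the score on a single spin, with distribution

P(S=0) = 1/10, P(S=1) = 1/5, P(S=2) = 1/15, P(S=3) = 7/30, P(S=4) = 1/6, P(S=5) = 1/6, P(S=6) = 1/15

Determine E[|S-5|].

E[|S-5|] = Σ |s-5|·P(S=s)
 = 5·1/10 + 4·1/5 + 3·1/15 + 2·7/30 + 1·1/6 + 0·1/6 + 1·1/15
 = 1/2 + 4/5 + 1/5 + 7/15 + 1/6 + 0 + 1/15
 = 11/5

2.2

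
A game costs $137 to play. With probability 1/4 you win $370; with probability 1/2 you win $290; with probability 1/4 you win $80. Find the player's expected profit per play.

E[payout] = 370·1/4 + 290·1/2 + 80·1/4
 = 185/2 + 145 + 20
 = 515/2
Net = 515/2 - 137 = 241/2

120.5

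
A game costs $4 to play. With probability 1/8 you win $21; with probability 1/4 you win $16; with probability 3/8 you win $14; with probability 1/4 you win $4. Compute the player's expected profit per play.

E[payout] = 21·1/8 + 16·1/4 + 14·3/8 + 4·1/4
 = 21/8 + 4 + 21/4 + 1
 = 103/8
Net = 103/8 - 4 = 71/8

8.875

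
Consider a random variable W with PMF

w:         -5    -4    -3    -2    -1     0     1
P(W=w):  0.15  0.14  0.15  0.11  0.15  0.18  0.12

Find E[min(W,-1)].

E[min(W,-1)] = Σ min(w,-1)·P(W=w)
 = (-5)·0.15 + (-4)·0.14 + (-3)·0.15 + (-2)·0.11 + (-1)·0.15 + (-1)·0.18 + (-1)·0.12
 = (-0.75) + (-0.56) + (-0.45) + (-0.22) + (-0.15) + (-0.18) + (-0.12)
 = -2.43

-2.43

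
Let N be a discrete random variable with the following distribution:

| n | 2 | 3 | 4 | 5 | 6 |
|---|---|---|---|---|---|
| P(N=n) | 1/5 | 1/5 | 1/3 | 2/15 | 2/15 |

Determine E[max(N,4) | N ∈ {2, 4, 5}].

P(N ∈ {2, 4, 5}) = 1/5 + 1/3 + 2/15 = 2/3.
E[max(N,4) | N ∈ {2, 4, 5}] = [4·1/5 + 4·1/3 + 5·2/15] / (2/3)
 = 14/5 / (2/3)
 = 21/5

4.2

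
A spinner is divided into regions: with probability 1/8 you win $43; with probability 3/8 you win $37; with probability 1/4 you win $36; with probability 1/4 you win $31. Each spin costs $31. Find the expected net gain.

5

E[payout] = 43·1/8 + 37·3/8 + 36·1/4 + 31·1/4
 = 43/8 + 111/8 + 9 + 31/4
 = 36
Net = 36 - 31 = 5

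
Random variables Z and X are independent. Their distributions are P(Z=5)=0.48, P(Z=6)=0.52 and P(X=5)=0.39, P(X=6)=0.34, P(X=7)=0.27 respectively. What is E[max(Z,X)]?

6.0828

E[max(Z,X)] = Σ_z Σ_x max(z,x) · P(Z=z)P(X=x)
 = 5·0.1872 + 6·0.1632 + 7·0.1296 + 6·0.2028 + 6·0.1768 + 7·0.1404
 = 0.936 + 0.9792 + 0.9072 + 1.2168 + 1.0608 + 0.9828
 = 6.0828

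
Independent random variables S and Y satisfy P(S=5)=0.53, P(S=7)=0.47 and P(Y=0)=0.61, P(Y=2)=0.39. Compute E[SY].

E[SY] = Σ_s Σ_y sy · P(S=s)P(Y=y)
 = 0·0.3233 + 10·0.2067 + 0·0.2867 + 14·0.1833
 = 0 + 2.067 + 0 + 2.5662
 = 4.6332

4.6332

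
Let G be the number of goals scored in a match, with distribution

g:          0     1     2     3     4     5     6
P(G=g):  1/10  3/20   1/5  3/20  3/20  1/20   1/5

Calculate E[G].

3.05

E[G] = Σ g·P(G=g)
 = 0·1/10 + 1·3/20 + 2·1/5 + 3·3/20 + 4·3/20 + 5·1/20 + 6·1/5
 = 0 + 3/20 + 2/5 + 9/20 + 3/5 + 1/4 + 6/5
 = 61/20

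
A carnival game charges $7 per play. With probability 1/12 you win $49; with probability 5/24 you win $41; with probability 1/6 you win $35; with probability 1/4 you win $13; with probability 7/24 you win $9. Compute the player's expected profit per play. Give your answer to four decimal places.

E[payout] = 49·1/12 + 41·5/24 + 35·1/6 + 13·1/4 + 9·7/24
 = 49/12 + 205/24 + 35/6 + 13/4 + 21/8
 = 73/3
Net = 73/3 - 7 = 52/3

17.3333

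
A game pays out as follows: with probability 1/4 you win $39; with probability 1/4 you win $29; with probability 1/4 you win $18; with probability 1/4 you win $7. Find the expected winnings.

23.25

E[payout] = 39·1/4 + 29·1/4 + 18·1/4 + 7·1/4
 = 39/4 + 29/4 + 9/2 + 7/4
 = 93/4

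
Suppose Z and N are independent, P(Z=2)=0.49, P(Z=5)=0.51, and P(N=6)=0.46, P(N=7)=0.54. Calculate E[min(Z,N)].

3.53

E[min(Z,N)] = Σ_z Σ_n min(z,n) · P(Z=z)P(N=n)
 = 2·0.2254 + 2·0.2646 + 5·0.2346 + 5·0.2754
 = 0.4508 + 0.5292 + 1.173 + 1.377
 = 3.53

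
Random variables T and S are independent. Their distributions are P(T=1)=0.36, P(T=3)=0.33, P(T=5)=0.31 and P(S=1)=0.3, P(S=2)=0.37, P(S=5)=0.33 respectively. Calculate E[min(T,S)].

1.8638

E[min(T,S)] = Σ_t Σ_s min(t,s) · P(T=t)P(S=s)
 = 1·0.108 + 1·0.1332 + 1·0.1188 + 1·0.099 + 2·0.1221 + 3·0.1089 + 1·0.093 + 2·0.1147 + 5·0.1023
 = 0.108 + 0.1332 + 0.1188 + 0.099 + 0.2442 + 0.3267 + 0.093 + 0.2294 + 0.5115
 = 1.8638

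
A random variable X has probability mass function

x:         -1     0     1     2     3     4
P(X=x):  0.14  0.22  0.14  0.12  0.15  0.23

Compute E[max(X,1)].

E[max(X,1)] = Σ max(x,1)·P(X=x)
 = 1·0.14 + 1·0.22 + 1·0.14 + 2·0.12 + 3·0.15 + 4·0.23
 = 0.14 + 0.22 + 0.14 + 0.24 + 0.45 + 0.92
 = 2.11

2.11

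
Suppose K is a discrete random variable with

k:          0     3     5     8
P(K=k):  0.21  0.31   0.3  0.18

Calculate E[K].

3.87

E[K] = Σ k·P(K=k)
 = 0·0.21 + 3·0.31 + 5·0.3 + 8·0.18
 = 0 + 0.93 + 1.5 + 1.44
 = 3.87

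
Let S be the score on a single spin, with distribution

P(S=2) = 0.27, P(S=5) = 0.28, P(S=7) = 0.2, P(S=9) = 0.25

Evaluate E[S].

E[S] = Σ s·P(S=s)
 = 2·0.27 + 5·0.28 + 7·0.2 + 9·0.25
 = 0.54 + 1.4 + 1.4 + 2.25
 = 5.59

5.59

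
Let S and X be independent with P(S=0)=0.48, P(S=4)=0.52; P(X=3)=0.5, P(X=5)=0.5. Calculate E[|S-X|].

E[|S-X|] = Σ_s Σ_x |s-x| · P(S=s)P(X=x)
 = 3·0.24 + 5·0.24 + 1·0.26 + 1·0.26
 = 0.72 + 1.2 + 0.26 + 0.26
 = 2.44

2.44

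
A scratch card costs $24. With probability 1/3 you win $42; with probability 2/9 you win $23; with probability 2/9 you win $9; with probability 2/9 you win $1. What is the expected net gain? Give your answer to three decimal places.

E[payout] = 42·1/3 + 23·2/9 + 9·2/9 + 1·2/9
 = 14 + 46/9 + 2 + 2/9
 = 64/3
Net = 64/3 - 24 = -8/3

-2.667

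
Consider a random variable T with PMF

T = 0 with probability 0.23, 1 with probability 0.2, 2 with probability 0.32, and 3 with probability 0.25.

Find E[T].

1.59

E[T] = Σ t·P(T=t)
 = 0·0.23 + 1·0.2 + 2·0.32 + 3·0.25
 = 0 + 0.2 + 0.64 + 0.75
 = 1.59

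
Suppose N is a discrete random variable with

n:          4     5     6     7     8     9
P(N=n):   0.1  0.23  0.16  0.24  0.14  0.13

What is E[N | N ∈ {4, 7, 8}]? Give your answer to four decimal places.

6.6667

P(N ∈ {4, 7, 8}) = 0.1 + 0.24 + 0.14 = 0.48.
E[N | N ∈ {4, 7, 8}] = [4·0.1 + 7·0.24 + 8·0.14] / 0.48
 = 3.2 / 0.48
 = 20/3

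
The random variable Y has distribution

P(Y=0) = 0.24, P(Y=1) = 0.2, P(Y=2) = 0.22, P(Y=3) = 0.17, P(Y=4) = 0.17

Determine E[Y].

1.83

E[Y] = Σ y·P(Y=y)
 = 0·0.24 + 1·0.2 + 2·0.22 + 3·0.17 + 4·0.17
 = 0 + 0.2 + 0.44 + 0.51 + 0.68
 = 1.83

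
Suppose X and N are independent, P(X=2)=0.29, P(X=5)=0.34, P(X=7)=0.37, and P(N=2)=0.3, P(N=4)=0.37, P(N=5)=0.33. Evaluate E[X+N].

8.6

E[X+N] = Σ_x Σ_n (x+n) · P(X=x)P(N=n)
 = 4·0.087 + 6·0.1073 + 7·0.0957 + 7·0.102 + 9·0.1258 + 10·0.1122 + 9·0.111 + 11·0.1369 + 12·0.1221
 = 0.348 + 0.6438 + 0.6699 + 0.714 + 1.1322 + 1.122 + 0.999 + 1.5059 + 1.4652
 = 8.6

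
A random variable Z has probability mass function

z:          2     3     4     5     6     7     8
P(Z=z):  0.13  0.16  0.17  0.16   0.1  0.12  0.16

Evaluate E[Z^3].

180.92

E[Z^3] = Σ z^3·P(Z=z)
 = 8·0.13 + 27·0.16 + 64·0.17 + 125·0.16 + 216·0.1 + 343·0.12 + 512·0.16
 = 1.04 + 4.32 + 10.88 + 20 + 21.6 + 41.16 + 81.92
 = 180.92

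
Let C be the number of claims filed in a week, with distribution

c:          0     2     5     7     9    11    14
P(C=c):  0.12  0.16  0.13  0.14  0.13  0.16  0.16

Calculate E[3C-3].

18.36

E[3C-3] = Σ (3c-3)·P(C=c)
 = (-3)·0.12 + 3·0.16 + 12·0.13 + 18·0.14 + 24·0.13 + 30·0.16 + 39·0.16
 = (-0.36) + 0.48 + 1.56 + 2.52 + 3.12 + 4.8 + 6.24
 = 18.36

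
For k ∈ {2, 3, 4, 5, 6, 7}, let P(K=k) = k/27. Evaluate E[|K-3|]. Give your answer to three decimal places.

E[|K-3|] = Σ |k-3|·P(K=k)
 = 1·2/27 + 0·1/9 + 1·4/27 + 2·5/27 + 3·2/9 + 4·7/27
 = 2/27 + 0 + 4/27 + 10/27 + 2/3 + 28/27
 = 62/27

2.296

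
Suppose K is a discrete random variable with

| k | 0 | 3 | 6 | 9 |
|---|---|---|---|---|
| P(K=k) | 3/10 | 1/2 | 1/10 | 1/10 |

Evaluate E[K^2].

16.2

E[K^2] = Σ k^2·P(K=k)
 = 0·3/10 + 9·1/2 + 36·1/10 + 81·1/10
 = 0 + 9/2 + 18/5 + 81/10
 = 81/5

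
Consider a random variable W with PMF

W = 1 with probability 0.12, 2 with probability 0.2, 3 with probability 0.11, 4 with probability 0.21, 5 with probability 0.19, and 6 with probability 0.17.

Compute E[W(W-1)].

E[W(W-1)] = Σ w(w-1)·P(W=w)
 = 0·0.12 + 2·0.2 + 6·0.11 + 12·0.21 + 20·0.19 + 30·0.17
 = 0 + 0.4 + 0.66 + 2.52 + 3.8 + 5.1
 = 12.48

12.48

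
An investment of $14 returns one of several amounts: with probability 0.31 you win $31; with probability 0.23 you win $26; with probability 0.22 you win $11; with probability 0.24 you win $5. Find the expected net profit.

E[payout] = 31·0.31 + 26·0.23 + 11·0.22 + 5·0.24
 = 9.61 + 5.98 + 2.42 + 1.2
 = 19.21
Net = 19.21 - 14 = 5.21

5.21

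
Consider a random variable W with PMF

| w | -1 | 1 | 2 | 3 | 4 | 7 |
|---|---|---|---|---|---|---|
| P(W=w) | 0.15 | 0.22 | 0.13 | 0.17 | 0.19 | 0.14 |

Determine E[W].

2.58

E[W] = Σ w·P(W=w)
 = (-1)·0.15 + 1·0.22 + 2·0.13 + 3·0.17 + 4·0.19 + 7·0.14
 = (-0.15) + 0.22 + 0.26 + 0.51 + 0.76 + 0.98
 = 2.58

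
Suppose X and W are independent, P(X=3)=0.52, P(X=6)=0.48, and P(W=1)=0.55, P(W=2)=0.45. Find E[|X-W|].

E[|X-W|] = Σ_x Σ_w |x-w| · P(X=x)P(W=w)
 = 2·0.286 + 1·0.234 + 5·0.264 + 4·0.216
 = 0.572 + 0.234 + 1.32 + 0.864
 = 2.99

2.99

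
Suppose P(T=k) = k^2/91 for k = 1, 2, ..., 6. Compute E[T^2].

25

E[T^2] = Σ t^2·P(T=t)
 = 1·1/91 + 4·4/91 + 9·9/91 + 16·16/91 + 25·25/91 + 36·36/91
 = 1/91 + 16/91 + 81/91 + 256/91 + 625/91 + 1296/91
 = 25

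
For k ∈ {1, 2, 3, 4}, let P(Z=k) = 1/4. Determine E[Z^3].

25

E[Z^3] = Σ z^3·P(Z=z)
 = 1·1/4 + 8·1/4 + 27·1/4 + 64·1/4
 = 1/4 + 2 + 27/4 + 16
 = 25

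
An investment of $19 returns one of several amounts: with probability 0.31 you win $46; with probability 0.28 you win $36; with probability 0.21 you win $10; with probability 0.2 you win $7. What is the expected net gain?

E[payout] = 46·0.31 + 36·0.28 + 10·0.21 + 7·0.2
 = 14.26 + 10.08 + 2.1 + 1.4
 = 27.84
Net = 27.84 - 19 = 8.84

8.84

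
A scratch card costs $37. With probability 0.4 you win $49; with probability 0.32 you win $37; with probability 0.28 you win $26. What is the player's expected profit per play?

E[payout] = 49·0.4 + 37·0.32 + 26·0.28
 = 19.6 + 11.84 + 7.28
 = 38.72
Net = 38.72 - 37 = 1.72

1.72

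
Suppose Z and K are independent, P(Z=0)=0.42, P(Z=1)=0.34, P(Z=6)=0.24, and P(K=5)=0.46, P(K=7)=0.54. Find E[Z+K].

E[Z+K] = Σ_z Σ_k (z+k) · P(Z=z)P(K=k)
 = 5·0.1932 + 7·0.2268 + 6·0.1564 + 8·0.1836 + 11·0.1104 + 13·0.1296
 = 0.966 + 1.5876 + 0.9384 + 1.4688 + 1.2144 + 1.6848
 = 7.86

7.86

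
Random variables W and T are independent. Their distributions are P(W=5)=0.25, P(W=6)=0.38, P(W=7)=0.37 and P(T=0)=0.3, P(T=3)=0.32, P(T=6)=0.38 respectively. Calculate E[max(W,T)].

E[max(W,T)] = Σ_w Σ_t max(w,t) · P(W=w)P(T=t)
 = 5·0.075 + 5·0.08 + 6·0.095 + 6·0.114 + 6·0.1216 + 6·0.1444 + 7·0.111 + 7·0.1184 + 7·0.1406
 = 0.375 + 0.4 + 0.57 + 0.684 + 0.7296 + 0.8664 + 0.777 + 0.8288 + 0.9842
 = 6.215

6.215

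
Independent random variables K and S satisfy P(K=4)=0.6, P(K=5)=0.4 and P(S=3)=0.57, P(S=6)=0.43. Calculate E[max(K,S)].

E[max(K,S)] = Σ_k Σ_s max(k,s) · P(K=k)P(S=s)
 = 4·0.342 + 6·0.258 + 5·0.228 + 6·0.172
 = 1.368 + 1.548 + 1.14 + 1.032
 = 5.088

5.088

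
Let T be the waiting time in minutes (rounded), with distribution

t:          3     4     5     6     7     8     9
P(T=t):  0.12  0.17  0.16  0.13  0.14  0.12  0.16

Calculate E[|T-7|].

E[|T-7|] = Σ |t-7|·P(T=t)
 = 4·0.12 + 3·0.17 + 2·0.16 + 1·0.13 + 0·0.14 + 1·0.12 + 2·0.16
 = 0.48 + 0.51 + 0.32 + 0.13 + 0 + 0.12 + 0.32
 = 1.88

1.88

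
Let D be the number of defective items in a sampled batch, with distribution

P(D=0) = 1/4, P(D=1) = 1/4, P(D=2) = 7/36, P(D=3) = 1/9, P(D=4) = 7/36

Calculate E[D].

1.75

E[D] = Σ d·P(D=d)
 = 0·1/4 + 1·1/4 + 2·7/36 + 3·1/9 + 4·7/36
 = 0 + 1/4 + 7/18 + 1/3 + 7/9
 = 7/4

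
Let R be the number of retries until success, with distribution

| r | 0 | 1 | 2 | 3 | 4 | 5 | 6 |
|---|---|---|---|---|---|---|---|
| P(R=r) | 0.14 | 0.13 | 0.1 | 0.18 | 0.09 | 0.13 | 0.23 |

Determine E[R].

3.26

E[R] = Σ r·P(R=r)
 = 0·0.14 + 1·0.13 + 2·0.1 + 3·0.18 + 4·0.09 + 5·0.13 + 6·0.23
 = 0 + 0.13 + 0.2 + 0.54 + 0.36 + 0.65 + 1.38
 = 3.26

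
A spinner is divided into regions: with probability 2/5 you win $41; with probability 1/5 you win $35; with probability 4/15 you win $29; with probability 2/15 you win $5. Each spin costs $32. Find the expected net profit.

E[payout] = 41·2/5 + 35·1/5 + 29·4/15 + 5·2/15
 = 82/5 + 7 + 116/15 + 2/3
 = 159/5
Net = 159/5 - 32 = -1/5

-0.2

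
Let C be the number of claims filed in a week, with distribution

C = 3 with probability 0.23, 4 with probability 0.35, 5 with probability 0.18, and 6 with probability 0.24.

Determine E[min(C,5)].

4.19

E[min(C,5)] = Σ min(c,5)·P(C=c)
 = 3·0.23 + 4·0.35 + 5·0.18 + 5·0.24
 = 0.69 + 1.4 + 0.9 + 1.2
 = 4.19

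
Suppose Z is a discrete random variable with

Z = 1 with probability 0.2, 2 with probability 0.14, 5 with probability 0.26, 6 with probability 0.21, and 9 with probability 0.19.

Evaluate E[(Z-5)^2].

7.71

E[(Z-5)^2] = Σ (z-5)^2·P(Z=z)
 = 16·0.2 + 9·0.14 + 0·0.26 + 1·0.21 + 16·0.19
 = 3.2 + 1.26 + 0 + 0.21 + 3.04
 = 7.71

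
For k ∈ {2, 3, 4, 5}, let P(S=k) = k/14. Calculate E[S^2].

16

E[S^2] = Σ s^2·P(S=s)
 = 4·1/7 + 9·3/14 + 16·2/7 + 25·5/14
 = 4/7 + 27/14 + 32/7 + 125/14
 = 16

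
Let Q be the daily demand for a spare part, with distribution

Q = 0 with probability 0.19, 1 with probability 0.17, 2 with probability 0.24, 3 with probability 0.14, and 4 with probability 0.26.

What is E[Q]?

E[Q] = Σ q·P(Q=q)
 = 0·0.19 + 1·0.17 + 2·0.24 + 3·0.14 + 4·0.26
 = 0 + 0.17 + 0.48 + 0.42 + 1.04
 = 2.11

2.11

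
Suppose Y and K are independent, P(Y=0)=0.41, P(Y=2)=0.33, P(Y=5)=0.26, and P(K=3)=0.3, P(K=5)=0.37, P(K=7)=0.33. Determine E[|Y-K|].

3.412

E[|Y-K|] = Σ_y Σ_k |y-k| · P(Y=y)P(K=k)
 = 3·0.123 + 5·0.1517 + 7·0.1353 + 1·0.099 + 3·0.1221 + 5·0.1089 + 2·0.078 + 0·0.0962 + 2·0.0858
 = 0.369 + 0.7585 + 0.9471 + 0.099 + 0.3663 + 0.5445 + 0.156 + 0 + 0.1716
 = 3.412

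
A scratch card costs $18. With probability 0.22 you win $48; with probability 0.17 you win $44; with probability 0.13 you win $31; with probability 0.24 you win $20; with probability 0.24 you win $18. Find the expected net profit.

13.19

E[payout] = 48·0.22 + 44·0.17 + 31·0.13 + 20·0.24 + 18·0.24
 = 10.56 + 7.48 + 4.03 + 4.8 + 4.32
 = 31.19
Net = 31.19 - 18 = 13.19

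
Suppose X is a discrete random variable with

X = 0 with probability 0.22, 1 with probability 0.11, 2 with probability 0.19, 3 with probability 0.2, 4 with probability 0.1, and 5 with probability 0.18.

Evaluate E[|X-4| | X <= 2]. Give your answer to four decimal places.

3.0577

P(X <= 2) = 0.22 + 0.11 + 0.19 = 0.52.
E[|X-4| | X <= 2] = [4·0.22 + 3·0.11 + 2·0.19] / 0.52
 = 1.59 / 0.52
 = 159/52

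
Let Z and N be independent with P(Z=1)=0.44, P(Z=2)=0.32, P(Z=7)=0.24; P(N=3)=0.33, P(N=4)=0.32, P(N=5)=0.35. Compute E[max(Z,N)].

E[max(Z,N)] = Σ_z Σ_n max(z,n) · P(Z=z)P(N=n)
 = 3·0.1452 + 4·0.1408 + 5·0.154 + 3·0.1056 + 4·0.1024 + 5·0.112 + 7·0.0792 + 7·0.0768 + 7·0.084
 = 0.4356 + 0.5632 + 0.77 + 0.3168 + 0.4096 + 0.56 + 0.5544 + 0.5376 + 0.588
 = 4.7352

4.7352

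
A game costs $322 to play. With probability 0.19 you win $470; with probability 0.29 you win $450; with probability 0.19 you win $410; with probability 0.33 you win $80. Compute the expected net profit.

2.1

E[payout] = 470·0.19 + 450·0.29 + 410·0.19 + 80·0.33
 = 89.3 + 130.5 + 77.9 + 26.4
 = 324.1
Net = 324.1 - 322 = 2.1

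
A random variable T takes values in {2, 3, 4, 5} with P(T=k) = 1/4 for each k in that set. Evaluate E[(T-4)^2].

1.5

E[(T-4)^2] = Σ (t-4)^2·P(T=t)
 = 4·1/4 + 1·1/4 + 0·1/4 + 1·1/4
 = 1 + 1/4 + 0 + 1/4
 = 3/2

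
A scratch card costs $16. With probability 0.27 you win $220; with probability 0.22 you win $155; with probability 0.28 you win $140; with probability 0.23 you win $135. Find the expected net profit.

147.75

E[payout] = 220·0.27 + 155·0.22 + 140·0.28 + 135·0.23
 = 59.4 + 34.1 + 39.2 + 31.05
 = 163.75
Net = 163.75 - 16 = 147.75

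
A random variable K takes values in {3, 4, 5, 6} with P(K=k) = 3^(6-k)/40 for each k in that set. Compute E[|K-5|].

1.6

E[|K-5|] = Σ |k-5|·P(K=k)
 = 2·27/40 + 1·9/40 + 0·3/40 + 1·1/40
 = 27/20 + 9/40 + 0 + 1/40
 = 8/5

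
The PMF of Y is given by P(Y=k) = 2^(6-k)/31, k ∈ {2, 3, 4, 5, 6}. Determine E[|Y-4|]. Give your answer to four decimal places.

1.4194

E[|Y-4|] = Σ |y-4|·P(Y=y)
 = 2·16/31 + 1·8/31 + 0·4/31 + 1·2/31 + 2·1/31
 = 32/31 + 8/31 + 0 + 2/31 + 2/31
 = 44/31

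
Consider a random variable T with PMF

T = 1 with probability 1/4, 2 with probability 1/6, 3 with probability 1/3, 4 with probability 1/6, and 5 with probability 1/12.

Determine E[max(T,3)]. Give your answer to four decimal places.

3.3333

E[max(T,3)] = Σ max(t,3)·P(T=t)
 = 3·1/4 + 3·1/6 + 3·1/3 + 4·1/6 + 5·1/12
 = 3/4 + 1/2 + 1 + 2/3 + 5/12
 = 10/3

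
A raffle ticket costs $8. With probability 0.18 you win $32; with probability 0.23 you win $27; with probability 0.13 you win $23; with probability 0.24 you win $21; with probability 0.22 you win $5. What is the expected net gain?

13.1

E[payout] = 32·0.18 + 27·0.23 + 23·0.13 + 21·0.24 + 5·0.22
 = 5.76 + 6.21 + 2.99 + 5.04 + 1.1
 = 21.1
Net = 21.1 - 8 = 13.1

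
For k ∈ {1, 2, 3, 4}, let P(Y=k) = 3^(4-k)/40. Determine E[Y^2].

E[Y^2] = Σ y^2·P(Y=y)
 = 1·27/40 + 4·9/40 + 9·3/40 + 16·1/40
 = 27/40 + 9/10 + 27/40 + 2/5
 = 53/20

2.65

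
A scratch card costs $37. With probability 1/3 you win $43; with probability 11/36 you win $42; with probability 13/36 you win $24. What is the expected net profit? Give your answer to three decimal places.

E[payout] = 43·1/3 + 42·11/36 + 24·13/36
 = 43/3 + 77/6 + 26/3
 = 215/6
Net = 215/6 - 37 = -7/6

-1.167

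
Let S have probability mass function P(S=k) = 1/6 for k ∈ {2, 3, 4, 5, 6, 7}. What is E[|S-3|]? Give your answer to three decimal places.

E[|S-3|] = Σ |s-3|·P(S=s)
 = 1·1/6 + 0·1/6 + 1·1/6 + 2·1/6 + 3·1/6 + 4·1/6
 = 1/6 + 0 + 1/6 + 1/3 + 1/2 + 2/3
 = 11/6

1.833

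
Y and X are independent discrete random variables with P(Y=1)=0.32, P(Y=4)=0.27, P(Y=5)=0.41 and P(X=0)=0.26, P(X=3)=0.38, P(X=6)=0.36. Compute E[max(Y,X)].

E[max(Y,X)] = Σ_y Σ_x max(y,x) · P(Y=y)P(X=x)
 = 1·0.0832 + 3·0.1216 + 6·0.1152 + 4·0.0702 + 4·0.1026 + 6·0.0972 + 5·0.1066 + 5·0.1558 + 6·0.1476
 = 0.0832 + 0.3648 + 0.6912 + 0.2808 + 0.4104 + 0.5832 + 0.533 + 0.779 + 0.8856
 = 4.6112

4.6112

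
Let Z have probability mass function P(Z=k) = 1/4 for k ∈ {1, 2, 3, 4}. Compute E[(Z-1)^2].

3.5

E[(Z-1)^2] = Σ (z-1)^2·P(Z=z)
 = 0·1/4 + 1·1/4 + 4·1/4 + 9·1/4
 = 0 + 1/4 + 1 + 9/4
 = 7/2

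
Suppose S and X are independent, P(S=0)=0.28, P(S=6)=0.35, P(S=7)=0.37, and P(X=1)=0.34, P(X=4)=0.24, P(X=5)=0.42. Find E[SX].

E[SX] = Σ_s Σ_x sx · P(S=s)P(X=x)
 = 0·0.0952 + 0·0.0672 + 0·0.1176 + 6·0.119 + 24·0.084 + 30·0.147 + 7·0.1258 + 28·0.0888 + 35·0.1554
 = 0 + 0 + 0 + 0.714 + 2.016 + 4.41 + 0.8806 + 2.4864 + 5.439
 = 15.946

15.946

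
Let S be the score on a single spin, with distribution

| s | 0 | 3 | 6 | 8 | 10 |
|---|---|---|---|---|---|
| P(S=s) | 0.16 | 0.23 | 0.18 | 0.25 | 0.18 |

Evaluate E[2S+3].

E[2S+3] = Σ (2s+3)·P(S=s)
 = 3·0.16 + 9·0.23 + 15·0.18 + 19·0.25 + 23·0.18
 = 0.48 + 2.07 + 2.7 + 4.75 + 4.14
 = 14.14

14.14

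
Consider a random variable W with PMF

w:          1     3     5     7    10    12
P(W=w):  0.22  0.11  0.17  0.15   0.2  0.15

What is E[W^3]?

535.09

E[W^3] = Σ w^3·P(W=w)
 = 1·0.22 + 27·0.11 + 125·0.17 + 343·0.15 + 1000·0.2 + 1728·0.15
 = 0.22 + 2.97 + 21.25 + 51.45 + 200 + 259.2
 = 535.09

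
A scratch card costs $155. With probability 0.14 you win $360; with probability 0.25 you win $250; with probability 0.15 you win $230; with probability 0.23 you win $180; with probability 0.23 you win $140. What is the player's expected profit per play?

E[payout] = 360·0.14 + 250·0.25 + 230·0.15 + 180·0.23 + 140·0.23
 = 50.4 + 62.5 + 34.5 + 41.4 + 32.2
 = 221
Net = 221 - 155 = 66

66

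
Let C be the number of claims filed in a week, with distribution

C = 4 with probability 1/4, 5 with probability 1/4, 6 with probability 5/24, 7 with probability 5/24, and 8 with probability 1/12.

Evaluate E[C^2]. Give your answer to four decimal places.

33.2917

E[C^2] = Σ c^2·P(C=c)
 = 16·1/4 + 25·1/4 + 36·5/24 + 49·5/24 + 64·1/12
 = 4 + 25/4 + 15/2 + 245/24 + 16/3
 = 799/24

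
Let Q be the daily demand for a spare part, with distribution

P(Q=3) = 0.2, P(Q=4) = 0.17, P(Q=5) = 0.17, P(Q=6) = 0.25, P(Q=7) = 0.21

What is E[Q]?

5.1

E[Q] = Σ q·P(Q=q)
 = 3·0.2 + 4·0.17 + 5·0.17 + 6·0.25 + 7·0.21
 = 0.6 + 0.68 + 0.85 + 1.5 + 1.47
 = 5.1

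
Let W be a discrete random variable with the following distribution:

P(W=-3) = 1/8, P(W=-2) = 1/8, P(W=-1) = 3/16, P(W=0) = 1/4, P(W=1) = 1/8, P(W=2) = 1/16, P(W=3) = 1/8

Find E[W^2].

E[W^2] = Σ w^2·P(W=w)
 = 9·1/8 + 4·1/8 + 1·3/16 + 0·1/4 + 1·1/8 + 4·1/16 + 9·1/8
 = 9/8 + 1/2 + 3/16 + 0 + 1/8 + 1/4 + 9/8
 = 53/16

3.3125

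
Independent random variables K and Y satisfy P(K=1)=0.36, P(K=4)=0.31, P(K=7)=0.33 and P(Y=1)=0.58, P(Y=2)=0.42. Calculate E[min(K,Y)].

E[min(K,Y)] = Σ_k Σ_y min(k,y) · P(K=k)P(Y=y)
 = 1·0.2088 + 1·0.1512 + 1·0.1798 + 2·0.1302 + 1·0.1914 + 2·0.1386
 = 0.2088 + 0.1512 + 0.1798 + 0.2604 + 0.1914 + 0.2772
 = 1.2688

1.2688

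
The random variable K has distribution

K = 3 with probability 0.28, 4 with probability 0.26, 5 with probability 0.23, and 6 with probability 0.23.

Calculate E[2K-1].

E[2K-1] = Σ (2k-1)·P(K=k)
 = 5·0.28 + 7·0.26 + 9·0.23 + 11·0.23
 = 1.4 + 1.82 + 2.07 + 2.53
 = 7.82

7.82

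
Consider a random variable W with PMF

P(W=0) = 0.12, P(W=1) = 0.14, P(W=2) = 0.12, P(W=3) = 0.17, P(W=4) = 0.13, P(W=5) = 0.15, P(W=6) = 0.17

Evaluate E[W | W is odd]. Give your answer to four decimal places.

P(W is odd) = 0.14 + 0.17 + 0.15 = 0.46.
E[W | W is odd] = [1·0.14 + 3·0.17 + 5·0.15] / 0.46
 = 1.4 / 0.46
 = 70/23

3.0435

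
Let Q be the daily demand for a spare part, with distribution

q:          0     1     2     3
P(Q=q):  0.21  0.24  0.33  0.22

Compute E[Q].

E[Q] = Σ q·P(Q=q)
 = 0·0.21 + 1·0.24 + 2·0.33 + 3·0.22
 = 0 + 0.24 + 0.66 + 0.66
 = 1.56

1.56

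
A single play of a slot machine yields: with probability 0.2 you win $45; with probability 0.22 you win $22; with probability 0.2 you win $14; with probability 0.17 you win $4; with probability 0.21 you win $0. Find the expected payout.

E[payout] = 45·0.2 + 22·0.22 + 14·0.2 + 4·0.17 + 0·0.21
 = 9 + 4.84 + 2.8 + 0.68 + 0
 = 17.32

17.32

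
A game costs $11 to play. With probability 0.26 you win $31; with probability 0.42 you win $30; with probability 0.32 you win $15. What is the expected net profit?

14.46

E[payout] = 31·0.26 + 30·0.42 + 15·0.32
 = 8.06 + 12.6 + 4.8
 = 25.46
Net = 25.46 - 11 = 14.46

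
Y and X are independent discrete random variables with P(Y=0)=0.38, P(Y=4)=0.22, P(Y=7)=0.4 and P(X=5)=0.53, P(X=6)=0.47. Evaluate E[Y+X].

E[Y+X] = Σ_y Σ_x (y+x) · P(Y=y)P(X=x)
 = 5·0.2014 + 6·0.1786 + 9·0.1166 + 10·0.1034 + 12·0.212 + 13·0.188
 = 1.007 + 1.0716 + 1.0494 + 1.034 + 2.544 + 2.444
 = 9.15

9.15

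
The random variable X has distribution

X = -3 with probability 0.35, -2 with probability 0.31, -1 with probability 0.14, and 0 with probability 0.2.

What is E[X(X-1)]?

E[X(X-1)] = Σ x(x-1)·P(X=x)
 = 12·0.35 + 6·0.31 + 2·0.14 + 0·0.2
 = 4.2 + 1.86 + 0.28 + 0
 = 6.34

6.34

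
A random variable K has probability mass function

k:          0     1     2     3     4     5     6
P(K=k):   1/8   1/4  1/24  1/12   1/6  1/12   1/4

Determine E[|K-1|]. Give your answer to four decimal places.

2.4167

E[|K-1|] = Σ |k-1|·P(K=k)
 = 1·1/8 + 0·1/4 + 1·1/24 + 2·1/12 + 3·1/6 + 4·1/12 + 5·1/4
 = 1/8 + 0 + 1/24 + 1/6 + 1/2 + 1/3 + 5/4
 = 29/12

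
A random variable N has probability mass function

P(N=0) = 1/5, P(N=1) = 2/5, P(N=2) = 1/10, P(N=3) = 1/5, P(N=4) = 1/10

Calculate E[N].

1.6

E[N] = Σ n·P(N=n)
 = 0·1/5 + 1·2/5 + 2·1/10 + 3·1/5 + 4·1/10
 = 0 + 2/5 + 1/5 + 3/5 + 2/5
 = 8/5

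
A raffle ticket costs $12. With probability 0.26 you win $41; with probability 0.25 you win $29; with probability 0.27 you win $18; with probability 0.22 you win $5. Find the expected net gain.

E[payout] = 41·0.26 + 29·0.25 + 18·0.27 + 5·0.22
 = 10.66 + 7.25 + 4.86 + 1.1
 = 23.87
Net = 23.87 - 12 = 11.87

11.87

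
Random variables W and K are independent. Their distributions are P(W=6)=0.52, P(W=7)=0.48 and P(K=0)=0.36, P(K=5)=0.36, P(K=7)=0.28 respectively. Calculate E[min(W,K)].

3.6144

E[min(W,K)] = Σ_w Σ_k min(w,k) · P(W=w)P(K=k)
 = 0·0.1872 + 5·0.1872 + 6·0.1456 + 0·0.1728 + 5·0.1728 + 7·0.1344
 = 0 + 0.936 + 0.8736 + 0 + 0.864 + 0.9408
 = 3.6144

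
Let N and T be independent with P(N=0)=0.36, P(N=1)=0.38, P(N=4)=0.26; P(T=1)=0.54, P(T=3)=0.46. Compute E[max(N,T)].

E[max(N,T)] = Σ_n Σ_t max(n,t) · P(N=n)P(T=t)
 = 1·0.1944 + 3·0.1656 + 1·0.2052 + 3·0.1748 + 4·0.1404 + 4·0.1196
 = 0.1944 + 0.4968 + 0.2052 + 0.5244 + 0.5616 + 0.4784
 = 2.4608

2.4608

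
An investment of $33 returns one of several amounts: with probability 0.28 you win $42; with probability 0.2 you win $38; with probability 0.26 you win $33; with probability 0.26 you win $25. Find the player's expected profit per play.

1.44

E[payout] = 42·0.28 + 38·0.2 + 33·0.26 + 25·0.26
 = 11.76 + 7.6 + 8.58 + 6.5
 = 34.44
Net = 34.44 - 33 = 1.44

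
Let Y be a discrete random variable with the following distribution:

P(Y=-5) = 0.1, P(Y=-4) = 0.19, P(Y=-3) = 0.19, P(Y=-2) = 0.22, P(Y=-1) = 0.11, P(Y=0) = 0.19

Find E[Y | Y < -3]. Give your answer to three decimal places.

P(Y < -3) = 0.1 + 0.19 = 0.29.
E[Y | Y < -3] = [(-5)·0.1 + (-4)·0.19] / 0.29
 = -1.26 / 0.29
 = -126/29

-4.345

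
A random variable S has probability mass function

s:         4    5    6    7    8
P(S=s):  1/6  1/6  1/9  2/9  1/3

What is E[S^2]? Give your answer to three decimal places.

E[S^2] = Σ s^2·P(S=s)
 = 16·1/6 + 25·1/6 + 36·1/9 + 49·2/9 + 64·1/3
 = 8/3 + 25/6 + 4 + 98/9 + 64/3
 = 775/18

43.056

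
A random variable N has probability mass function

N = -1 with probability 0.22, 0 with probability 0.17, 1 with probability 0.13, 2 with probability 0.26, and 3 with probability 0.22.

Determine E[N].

E[N] = Σ n·P(N=n)
 = (-1)·0.22 + 0·0.17 + 1·0.13 + 2·0.26 + 3·0.22
 = (-0.22) + 0 + 0.13 + 0.52 + 0.66
 = 1.09

1.09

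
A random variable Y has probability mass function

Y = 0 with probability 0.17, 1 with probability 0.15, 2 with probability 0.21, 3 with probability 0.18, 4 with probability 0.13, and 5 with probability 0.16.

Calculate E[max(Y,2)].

E[max(Y,2)] = Σ max(y,2)·P(Y=y)
 = 2·0.17 + 2·0.15 + 2·0.21 + 3·0.18 + 4·0.13 + 5·0.16
 = 0.34 + 0.3 + 0.42 + 0.54 + 0.52 + 0.8
 = 2.92

2.92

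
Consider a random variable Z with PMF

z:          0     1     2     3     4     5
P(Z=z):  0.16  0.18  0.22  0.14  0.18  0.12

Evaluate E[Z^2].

8.2

E[Z^2] = Σ z^2·P(Z=z)
 = 0·0.16 + 1·0.18 + 4·0.22 + 9·0.14 + 16·0.18 + 25·0.12
 = 0 + 0.18 + 0.88 + 1.26 + 2.88 + 3
 = 8.2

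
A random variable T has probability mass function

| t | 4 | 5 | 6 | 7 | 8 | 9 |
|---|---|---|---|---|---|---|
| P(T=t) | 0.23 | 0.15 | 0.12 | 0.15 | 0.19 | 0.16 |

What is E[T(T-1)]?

E[T(T-1)] = Σ t(t-1)·P(T=t)
 = 12·0.23 + 20·0.15 + 30·0.12 + 42·0.15 + 56·0.19 + 72·0.16
 = 2.76 + 3 + 3.6 + 6.3 + 10.64 + 11.52
 = 37.82

37.82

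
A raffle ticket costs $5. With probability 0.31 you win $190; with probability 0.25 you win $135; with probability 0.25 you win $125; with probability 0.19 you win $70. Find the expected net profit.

E[payout] = 190·0.31 + 135·0.25 + 125·0.25 + 70·0.19
 = 58.9 + 33.75 + 31.25 + 13.3
 = 137.2
Net = 137.2 - 5 = 132.2

132.2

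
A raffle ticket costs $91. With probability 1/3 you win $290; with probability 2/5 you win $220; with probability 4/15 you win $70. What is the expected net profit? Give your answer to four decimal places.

E[payout] = 290·1/3 + 220·2/5 + 70·4/15
 = 290/3 + 88 + 56/3
 = 610/3
Net = 610/3 - 91 = 337/3

112.3333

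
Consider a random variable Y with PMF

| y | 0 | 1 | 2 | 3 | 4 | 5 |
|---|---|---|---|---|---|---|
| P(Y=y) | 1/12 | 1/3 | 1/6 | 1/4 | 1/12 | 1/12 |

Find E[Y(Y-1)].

E[Y(Y-1)] = Σ y(y-1)·P(Y=y)
 = 0·1/12 + 0·1/3 + 2·1/6 + 6·1/4 + 12·1/12 + 20·1/12
 = 0 + 0 + 1/3 + 3/2 + 1 + 5/3
 = 9/2

4.5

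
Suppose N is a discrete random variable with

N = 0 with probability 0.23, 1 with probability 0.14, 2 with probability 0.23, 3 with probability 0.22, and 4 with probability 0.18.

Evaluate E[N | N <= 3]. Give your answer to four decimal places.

1.5366

P(N <= 3) = 0.23 + 0.14 + 0.23 + 0.22 = 0.82.
E[N | N <= 3] = [0·0.23 + 1·0.14 + 2·0.23 + 3·0.22] / 0.82
 = 1.26 / 0.82
 = 63/41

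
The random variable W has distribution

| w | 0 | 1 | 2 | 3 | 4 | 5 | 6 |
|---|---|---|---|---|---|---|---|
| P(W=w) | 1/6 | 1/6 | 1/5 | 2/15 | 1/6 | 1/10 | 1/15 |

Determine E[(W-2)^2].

3.6

E[(W-2)^2] = Σ (w-2)^2·P(W=w)
 = 4·1/6 + 1·1/6 + 0·1/5 + 1·2/15 + 4·1/6 + 9·1/10 + 16·1/15
 = 2/3 + 1/6 + 0 + 2/15 + 2/3 + 9/10 + 16/15
 = 18/5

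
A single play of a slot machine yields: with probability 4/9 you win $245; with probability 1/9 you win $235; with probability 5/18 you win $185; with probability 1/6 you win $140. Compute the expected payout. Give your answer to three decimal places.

209.722

E[payout] = 245·4/9 + 235·1/9 + 185·5/18 + 140·1/6
 = 980/9 + 235/9 + 925/18 + 70/3
 = 3775/18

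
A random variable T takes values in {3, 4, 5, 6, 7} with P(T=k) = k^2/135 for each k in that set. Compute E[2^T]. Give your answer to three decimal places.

71.881

E[2^T] = Σ 2^t·P(T=t)
 = 8·1/15 + 16·16/135 + 32·5/27 + 64·4/15 + 128·49/135
 = 8/15 + 256/135 + 160/27 + 256/15 + 6272/135
 = 9704/135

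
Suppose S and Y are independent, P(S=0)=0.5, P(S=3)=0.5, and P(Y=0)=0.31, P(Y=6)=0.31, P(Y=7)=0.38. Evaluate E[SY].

6.78

E[SY] = Σ_s Σ_y sy · P(S=s)P(Y=y)
 = 0·0.155 + 0·0.155 + 0·0.19 + 0·0.155 + 18·0.155 + 21·0.19
 = 0 + 0 + 0 + 0 + 2.79 + 3.99
 = 6.78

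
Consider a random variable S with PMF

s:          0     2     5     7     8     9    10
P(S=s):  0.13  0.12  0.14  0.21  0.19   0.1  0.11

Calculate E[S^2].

E[S^2] = Σ s^2·P(S=s)
 = 0·0.13 + 4·0.12 + 25·0.14 + 49·0.21 + 64·0.19 + 81·0.1 + 100·0.11
 = 0 + 0.48 + 3.5 + 10.29 + 12.16 + 8.1 + 11
 = 45.53

45.53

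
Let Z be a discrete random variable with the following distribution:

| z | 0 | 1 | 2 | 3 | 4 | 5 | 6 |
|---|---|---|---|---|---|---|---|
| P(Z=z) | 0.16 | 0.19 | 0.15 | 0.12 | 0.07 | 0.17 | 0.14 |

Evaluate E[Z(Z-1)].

E[Z(Z-1)] = Σ z(z-1)·P(Z=z)
 = 0·0.16 + 0·0.19 + 2·0.15 + 6·0.12 + 12·0.07 + 20·0.17 + 30·0.14
 = 0 + 0 + 0.3 + 0.72 + 0.84 + 3.4 + 4.2
 = 9.46

9.46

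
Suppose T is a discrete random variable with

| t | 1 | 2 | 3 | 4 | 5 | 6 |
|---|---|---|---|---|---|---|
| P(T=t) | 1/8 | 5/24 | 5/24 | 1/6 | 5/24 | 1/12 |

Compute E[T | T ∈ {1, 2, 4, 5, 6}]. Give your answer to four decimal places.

3.4737

P(T ∈ {1, 2, 4, 5, 6}) = 1/8 + 5/24 + 1/6 + 5/24 + 1/12 = 19/24.
E[T | T ∈ {1, 2, 4, 5, 6}] = [1·1/8 + 2·5/24 + 4·1/6 + 5·5/24 + 6·1/12] / (19/24)
 = 11/4 / (19/24)
 = 66/19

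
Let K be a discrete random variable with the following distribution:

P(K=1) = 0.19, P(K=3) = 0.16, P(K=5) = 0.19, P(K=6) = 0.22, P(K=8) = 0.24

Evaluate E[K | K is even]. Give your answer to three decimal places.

7.043

P(K is even) = 0.22 + 0.24 = 0.46.
E[K | K is even] = [6·0.22 + 8·0.24] / 0.46
 = 3.24 / 0.46
 = 162/23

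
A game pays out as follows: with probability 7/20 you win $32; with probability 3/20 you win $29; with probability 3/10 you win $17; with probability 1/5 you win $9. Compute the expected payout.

E[payout] = 32·7/20 + 29·3/20 + 17·3/10 + 9·1/5
 = 56/5 + 87/20 + 51/10 + 9/5
 = 449/20

22.45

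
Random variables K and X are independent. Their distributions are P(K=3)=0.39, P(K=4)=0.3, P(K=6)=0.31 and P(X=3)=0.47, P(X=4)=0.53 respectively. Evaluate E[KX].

E[KX] = Σ_k Σ_x kx · P(K=k)P(X=x)
 = 9·0.1833 + 12·0.2067 + 12·0.141 + 16·0.159 + 18·0.1457 + 24·0.1643
 = 1.6497 + 2.4804 + 1.692 + 2.544 + 2.6226 + 3.9432
 = 14.9319

14.9319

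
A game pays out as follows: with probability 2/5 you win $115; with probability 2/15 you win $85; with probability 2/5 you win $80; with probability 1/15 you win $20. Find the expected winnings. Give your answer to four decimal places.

90.6667

E[payout] = 115·2/5 + 85·2/15 + 80·2/5 + 20·1/15
 = 46 + 34/3 + 32 + 4/3
 = 272/3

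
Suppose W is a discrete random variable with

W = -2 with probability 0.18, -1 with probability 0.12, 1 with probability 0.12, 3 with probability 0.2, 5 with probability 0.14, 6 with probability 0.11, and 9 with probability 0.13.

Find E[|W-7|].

4.75

E[|W-7|] = Σ |w-7|·P(W=w)
 = 9·0.18 + 8·0.12 + 6·0.12 + 4·0.2 + 2·0.14 + 1·0.11 + 2·0.13
 = 1.62 + 0.96 + 0.72 + 0.8 + 0.28 + 0.11 + 0.26
 = 4.75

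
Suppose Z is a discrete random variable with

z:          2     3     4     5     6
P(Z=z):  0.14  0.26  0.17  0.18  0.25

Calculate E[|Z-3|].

1.42

E[|Z-3|] = Σ |z-3|·P(Z=z)
 = 1·0.14 + 0·0.26 + 1·0.17 + 2·0.18 + 3·0.25
 = 0.14 + 0 + 0.17 + 0.36 + 0.75
 = 1.42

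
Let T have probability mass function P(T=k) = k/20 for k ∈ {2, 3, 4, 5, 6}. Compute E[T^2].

E[T^2] = Σ t^2·P(T=t)
 = 4·1/10 + 9·3/20 + 16·1/5 + 25·1/4 + 36·3/10
 = 2/5 + 27/20 + 16/5 + 25/4 + 54/5
 = 22

22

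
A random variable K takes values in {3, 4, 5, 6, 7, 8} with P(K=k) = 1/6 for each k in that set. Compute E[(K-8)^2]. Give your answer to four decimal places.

9.1667

E[(K-8)^2] = Σ (k-8)^2·P(K=k)
 = 25·1/6 + 16·1/6 + 9·1/6 + 4·1/6 + 1·1/6 + 0·1/6
 = 25/6 + 8/3 + 3/2 + 2/3 + 1/6 + 0
 = 55/6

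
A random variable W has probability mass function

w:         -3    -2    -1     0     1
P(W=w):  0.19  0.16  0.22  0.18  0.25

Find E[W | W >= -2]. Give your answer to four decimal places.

-0.3580

P(W >= -2) = 0.16 + 0.22 + 0.18 + 0.25 = 0.81.
E[W | W >= -2] = [(-2)·0.16 + (-1)·0.22 + 0·0.18 + 1·0.25] / 0.81
 = -0.29 / 0.81
 = -29/81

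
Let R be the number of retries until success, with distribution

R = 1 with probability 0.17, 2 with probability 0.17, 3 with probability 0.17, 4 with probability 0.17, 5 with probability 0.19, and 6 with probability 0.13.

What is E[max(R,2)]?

E[max(R,2)] = Σ max(r,2)·P(R=r)
 = 2·0.17 + 2·0.17 + 3·0.17 + 4·0.17 + 5·0.19 + 6·0.13
 = 0.34 + 0.34 + 0.51 + 0.68 + 0.95 + 0.78
 = 3.6

3.6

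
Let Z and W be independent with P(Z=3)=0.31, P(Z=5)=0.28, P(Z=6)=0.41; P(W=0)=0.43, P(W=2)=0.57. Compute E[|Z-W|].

E[|Z-W|] = Σ_z Σ_w |z-w| · P(Z=z)P(W=w)
 = 3·0.1333 + 1·0.1767 + 5·0.1204 + 3·0.1596 + 6·0.1763 + 4·0.2337
 = 0.3999 + 0.1767 + 0.602 + 0.4788 + 1.0578 + 0.9348
 = 3.65

3.65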